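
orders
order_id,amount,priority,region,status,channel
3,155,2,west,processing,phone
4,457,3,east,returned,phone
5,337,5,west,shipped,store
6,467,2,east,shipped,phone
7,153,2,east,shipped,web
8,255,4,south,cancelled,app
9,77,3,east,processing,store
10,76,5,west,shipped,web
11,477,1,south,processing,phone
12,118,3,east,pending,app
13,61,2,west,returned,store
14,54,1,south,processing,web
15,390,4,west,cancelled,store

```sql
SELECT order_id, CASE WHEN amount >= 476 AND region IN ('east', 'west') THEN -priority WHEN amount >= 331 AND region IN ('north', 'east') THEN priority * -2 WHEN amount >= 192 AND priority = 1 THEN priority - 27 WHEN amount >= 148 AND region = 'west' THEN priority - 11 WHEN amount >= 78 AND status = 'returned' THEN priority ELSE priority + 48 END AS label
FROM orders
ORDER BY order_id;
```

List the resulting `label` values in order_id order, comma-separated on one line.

-9, -6, -6, -4, 50, 52, 51, 53, -26, 51, 50, 49, -7

order_id=3: amount >= 148 AND region = 'west' → -9
order_id=4: amount >= 331 AND region IN ('north', 'east') → -6
order_id=5: amount >= 148 AND region = 'west' → -6
order_id=6: amount >= 331 AND region IN ('north', 'east') → -4
order_id=7: ELSE → 50
order_id=8: ELSE → 52
order_id=9: ELSE → 51
order_id=10: ELSE → 53
order_id=11: amount >= 192 AND priority = 1 → -26
order_id=12: ELSE → 51
order_id=13: ELSE → 50
order_id=14: ELSE → 49
order_id=15: amount >= 148 AND region = 'west' → -7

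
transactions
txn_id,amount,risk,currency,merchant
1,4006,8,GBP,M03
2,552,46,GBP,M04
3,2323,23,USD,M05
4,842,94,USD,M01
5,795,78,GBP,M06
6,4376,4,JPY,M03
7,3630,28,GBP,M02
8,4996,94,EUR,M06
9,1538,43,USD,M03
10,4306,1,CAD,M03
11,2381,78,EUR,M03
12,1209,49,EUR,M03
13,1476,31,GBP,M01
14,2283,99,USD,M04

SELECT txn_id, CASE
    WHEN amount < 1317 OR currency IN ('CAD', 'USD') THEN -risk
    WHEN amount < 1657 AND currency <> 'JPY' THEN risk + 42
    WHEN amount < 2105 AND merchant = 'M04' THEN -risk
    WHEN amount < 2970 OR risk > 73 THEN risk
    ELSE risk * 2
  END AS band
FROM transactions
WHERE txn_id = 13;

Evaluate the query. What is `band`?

txn_id = 13: amount=1476, risk=31, currency=GBP, merchant=M01.
amount < 1317 OR currency IN ('CAD', 'USD') → false
amount < 1657 AND currency <> 'JPY' → true → 73

73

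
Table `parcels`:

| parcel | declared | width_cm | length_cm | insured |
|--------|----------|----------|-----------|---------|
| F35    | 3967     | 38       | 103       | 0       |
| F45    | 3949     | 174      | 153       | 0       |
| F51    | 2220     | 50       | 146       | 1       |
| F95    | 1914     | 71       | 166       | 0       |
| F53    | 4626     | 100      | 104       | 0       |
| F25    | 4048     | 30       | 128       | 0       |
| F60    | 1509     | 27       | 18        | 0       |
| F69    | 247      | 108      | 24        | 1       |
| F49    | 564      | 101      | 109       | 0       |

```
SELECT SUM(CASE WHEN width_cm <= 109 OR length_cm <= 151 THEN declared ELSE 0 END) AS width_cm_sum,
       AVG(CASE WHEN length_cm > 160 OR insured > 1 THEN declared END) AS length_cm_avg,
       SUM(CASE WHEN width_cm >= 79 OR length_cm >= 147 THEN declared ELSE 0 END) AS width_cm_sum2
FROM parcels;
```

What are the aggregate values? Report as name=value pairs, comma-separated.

width_cm_sum=19095, length_cm_avg=1914, width_cm_sum2=11300

[width_cm_sum: width_cm <= 109 OR length_cm <= 151]
parcel=F35: ✓ → 3967
parcel=F45: ✗
parcel=F51: ✓ → 2220
parcel=F95: ✓ → 1914
parcel=F53: ✓ → 4626
parcel=F25: ✓ → 4048
parcel=F60: ✓ → 1509
parcel=F69: ✓ → 247
parcel=F49: ✓ → 564
width_cm_sum = 3967 + 2220 + 1914 + 4626 + 4048 + 1509 + 247 + 564 = 19095
—
[length_cm_avg: length_cm > 160 OR insured > 1]
parcel=F35: ✗
parcel=F45: ✗
parcel=F51: ✗
parcel=F95: ✓ → 1914
parcel=F53: ✗
parcel=F25: ✗
parcel=F60: ✗
parcel=F69: ✗
parcel=F49: ✗
length_cm_avg = 1914
—
[width_cm_sum2: width_cm >= 79 OR length_cm >= 147]
parcel=F35: ✗
parcel=F45: ✓ → 3949
parcel=F51: ✗
parcel=F95: ✓ → 1914
parcel=F53: ✓ → 4626
parcel=F25: ✗
parcel=F60: ✗
parcel=F69: ✓ → 247
parcel=F49: ✓ → 564
width_cm_sum2 = 3949 + 1914 + 4626 + 247 + 564 = 11300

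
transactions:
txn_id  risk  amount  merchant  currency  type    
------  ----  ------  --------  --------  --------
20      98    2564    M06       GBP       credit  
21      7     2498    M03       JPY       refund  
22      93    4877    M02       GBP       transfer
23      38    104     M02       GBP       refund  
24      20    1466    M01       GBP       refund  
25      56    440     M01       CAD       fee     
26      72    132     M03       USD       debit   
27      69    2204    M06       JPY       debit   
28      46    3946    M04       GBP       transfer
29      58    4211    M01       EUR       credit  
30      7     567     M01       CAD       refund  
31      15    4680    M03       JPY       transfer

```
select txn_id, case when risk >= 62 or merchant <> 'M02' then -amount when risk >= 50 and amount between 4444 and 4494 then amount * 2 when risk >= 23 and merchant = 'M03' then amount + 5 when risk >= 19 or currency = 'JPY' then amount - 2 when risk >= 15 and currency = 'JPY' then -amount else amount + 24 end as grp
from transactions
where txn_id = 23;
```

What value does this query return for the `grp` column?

102

txn_id = 23: risk=38, amount=104, merchant=M02, currency=GBP, type=refund.
risk >= 62 or merchant <> 'M02' → false
risk >= 50 and amount between 4444 and 4494 → false
risk >= 23 and merchant = 'M03' → false
risk >= 19 or currency = 'JPY' → true → 102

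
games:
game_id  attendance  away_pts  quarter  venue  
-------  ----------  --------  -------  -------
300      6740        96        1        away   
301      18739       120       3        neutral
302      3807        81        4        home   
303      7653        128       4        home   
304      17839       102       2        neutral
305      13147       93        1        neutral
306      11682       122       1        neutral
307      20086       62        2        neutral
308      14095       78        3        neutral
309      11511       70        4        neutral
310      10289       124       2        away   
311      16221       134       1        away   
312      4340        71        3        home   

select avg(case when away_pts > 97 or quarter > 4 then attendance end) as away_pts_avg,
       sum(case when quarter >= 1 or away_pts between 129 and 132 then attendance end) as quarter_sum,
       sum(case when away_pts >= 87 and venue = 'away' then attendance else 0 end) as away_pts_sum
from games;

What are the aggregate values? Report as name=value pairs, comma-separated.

away_pts_avg=13737.1666666667, quarter_sum=156149, away_pts_sum=33250

[away_pts_avg: away_pts > 97 or quarter > 4]
game_id=300: ✗
game_id=301: ✓ → 18739
game_id=302: ✗
game_id=303: ✓ → 7653
game_id=304: ✓ → 17839
game_id=305: ✗
game_id=306: ✓ → 11682
game_id=307: ✗
game_id=308: ✗
game_id=309: ✗
game_id=310: ✓ → 10289
game_id=311: ✓ → 16221
game_id=312: ✗
away_pts_avg = (18739 + 7653 + 17839 + 11682 + 10289 + 16221) / 6 = 13737.1666666667
—
[quarter_sum: quarter >= 1 or away_pts between 129 and 132]
game_id=300: ✓ → 6740
game_id=301: ✓ → 18739
game_id=302: ✓ → 3807
game_id=303: ✓ → 7653
game_id=304: ✓ → 17839
game_id=305: ✓ → 13147
game_id=306: ✓ → 11682
game_id=307: ✓ → 20086
game_id=308: ✓ → 14095
game_id=309: ✓ → 11511
game_id=310: ✓ → 10289
game_id=311: ✓ → 16221
game_id=312: ✓ → 4340
quarter_sum = 6740 + 18739 + 3807 + 7653 + 17839 + 13147 + 11682 + 20086 + 14095 + 11511 + 10289 + 16221 + 4340 = 156149
—
[away_pts_sum: away_pts >= 87 and venue = 'away']
game_id=300: ✓ → 6740
game_id=301: ✗
game_id=302: ✗
game_id=303: ✗
game_id=304: ✗
game_id=305: ✗
game_id=306: ✗
game_id=307: ✗
game_id=308: ✗
game_id=309: ✗
game_id=310: ✓ → 10289
game_id=311: ✓ → 16221
game_id=312: ✗
away_pts_sum = 6740 + 10289 + 16221 = 33250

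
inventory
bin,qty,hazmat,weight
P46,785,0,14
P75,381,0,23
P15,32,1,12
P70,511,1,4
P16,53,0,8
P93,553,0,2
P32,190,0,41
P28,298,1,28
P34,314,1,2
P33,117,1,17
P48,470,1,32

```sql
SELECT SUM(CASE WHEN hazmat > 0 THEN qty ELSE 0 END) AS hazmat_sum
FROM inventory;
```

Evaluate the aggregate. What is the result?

1742

bin=P46: ✗
bin=P75: ✗
bin=P15: ✓ → 32
bin=P70: ✓ → 511
bin=P16: ✗
bin=P93: ✗
bin=P32: ✗
bin=P28: ✓ → 298
bin=P34: ✓ → 314
bin=P33: ✓ → 117
bin=P48: ✓ → 470
hazmat_sum = 32 + 511 + 298 + 314 + 117 + 470 = 1742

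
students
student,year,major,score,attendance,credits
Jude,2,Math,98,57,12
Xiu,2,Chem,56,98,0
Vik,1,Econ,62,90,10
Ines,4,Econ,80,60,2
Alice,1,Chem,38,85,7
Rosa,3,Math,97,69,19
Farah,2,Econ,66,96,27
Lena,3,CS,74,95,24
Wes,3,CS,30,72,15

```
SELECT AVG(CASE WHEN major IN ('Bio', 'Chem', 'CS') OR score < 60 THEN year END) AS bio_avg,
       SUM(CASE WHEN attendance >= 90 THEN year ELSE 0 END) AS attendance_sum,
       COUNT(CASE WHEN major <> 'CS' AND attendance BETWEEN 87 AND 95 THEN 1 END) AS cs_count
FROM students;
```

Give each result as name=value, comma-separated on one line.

bio_avg=2.25, attendance_sum=8, cs_count=1

[bio_avg: major IN ('Bio', 'Chem', 'CS') OR score < 60]
student=Jude: ✗
student=Xiu: ✓ → 2
student=Vik: ✗
student=Ines: ✗
student=Alice: ✓ → 1
student=Rosa: ✗
student=Farah: ✗
student=Lena: ✓ → 3
student=Wes: ✓ → 3
bio_avg = (2 + 1 + 3 + 3) / 4 = 2.25
—
[attendance_sum: attendance >= 90]
student=Jude: ✗
student=Xiu: ✓ → 2
student=Vik: ✓ → 1
student=Ines: ✗
student=Alice: ✗
student=Rosa: ✗
student=Farah: ✓ → 2
student=Lena: ✓ → 3
student=Wes: ✗
attendance_sum = 2 + 1 + 2 + 3 = 8
—
[cs_count: major <> 'CS' AND attendance BETWEEN 87 AND 95]
student=Jude: ✗
student=Xiu: ✗
student=Vik: ✓ → 1
student=Ines: ✗
student=Alice: ✗
student=Rosa: ✗
student=Farah: ✗
student=Lena: ✗
student=Wes: ✗
cs_count = COUNT(1) = 1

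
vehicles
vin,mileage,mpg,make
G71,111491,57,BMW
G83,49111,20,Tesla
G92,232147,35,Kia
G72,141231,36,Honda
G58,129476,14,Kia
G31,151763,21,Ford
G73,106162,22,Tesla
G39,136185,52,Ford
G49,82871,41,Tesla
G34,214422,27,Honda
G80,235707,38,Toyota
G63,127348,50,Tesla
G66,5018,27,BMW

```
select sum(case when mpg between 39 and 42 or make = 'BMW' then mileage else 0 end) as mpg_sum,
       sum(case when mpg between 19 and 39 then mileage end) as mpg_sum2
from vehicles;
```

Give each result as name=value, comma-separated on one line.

mpg_sum=199380, mpg_sum2=1135561

[mpg_sum: mpg between 39 and 42 or make = 'BMW']
vin=G71: ✓ → 111491
vin=G83: ✗
vin=G92: ✗
vin=G72: ✗
vin=G58: ✗
vin=G31: ✗
vin=G73: ✗
vin=G39: ✗
vin=G49: ✓ → 82871
vin=G34: ✗
vin=G80: ✗
vin=G63: ✗
vin=G66: ✓ → 5018
mpg_sum = 111491 + 82871 + 5018 = 199380
—
[mpg_sum2: mpg between 19 and 39]
vin=G71: ✗
vin=G83: ✓ → 49111
vin=G92: ✓ → 232147
vin=G72: ✓ → 141231
vin=G58: ✗
vin=G31: ✓ → 151763
vin=G73: ✓ → 106162
vin=G39: ✗
vin=G49: ✗
vin=G34: ✓ → 214422
vin=G80: ✓ → 235707
vin=G63: ✗
vin=G66: ✓ → 5018
mpg_sum2 = 49111 + 232147 + 141231 + 151763 + 106162 + 214422 + 235707 + 5018 = 1135561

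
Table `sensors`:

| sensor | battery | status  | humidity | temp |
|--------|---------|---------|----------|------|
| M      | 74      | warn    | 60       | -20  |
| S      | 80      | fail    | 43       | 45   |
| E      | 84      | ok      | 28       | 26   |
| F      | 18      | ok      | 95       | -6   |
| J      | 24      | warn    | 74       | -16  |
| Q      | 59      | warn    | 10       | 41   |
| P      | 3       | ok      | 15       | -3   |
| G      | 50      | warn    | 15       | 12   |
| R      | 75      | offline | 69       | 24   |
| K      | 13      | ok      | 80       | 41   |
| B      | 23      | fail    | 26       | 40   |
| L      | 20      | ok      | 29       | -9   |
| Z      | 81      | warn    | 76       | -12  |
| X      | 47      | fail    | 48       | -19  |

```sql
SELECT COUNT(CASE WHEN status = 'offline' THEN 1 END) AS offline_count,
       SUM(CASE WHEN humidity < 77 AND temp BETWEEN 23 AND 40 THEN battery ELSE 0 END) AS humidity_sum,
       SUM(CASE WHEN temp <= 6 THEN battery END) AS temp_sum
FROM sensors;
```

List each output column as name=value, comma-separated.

offline_count=1, humidity_sum=182, temp_sum=267

[offline_count: status = 'offline']
sensor=M: ✗
sensor=S: ✗
sensor=E: ✗
sensor=F: ✗
sensor=J: ✗
sensor=Q: ✗
sensor=P: ✗
sensor=G: ✗
sensor=R: ✓ → 1
sensor=K: ✗
sensor=B: ✗
sensor=L: ✗
sensor=Z: ✗
sensor=X: ✗
offline_count = COUNT(1) = 1
—
[humidity_sum: humidity < 77 AND temp BETWEEN 23 AND 40]
sensor=M: ✗
sensor=S: ✗
sensor=E: ✓ → 84
sensor=F: ✗
sensor=J: ✗
sensor=Q: ✗
sensor=P: ✗
sensor=G: ✗
sensor=R: ✓ → 75
sensor=K: ✗
sensor=B: ✓ → 23
sensor=L: ✗
sensor=Z: ✗
sensor=X: ✗
humidity_sum = 84 + 75 + 23 = 182
—
[temp_sum: temp <= 6]
sensor=M: ✓ → 74
sensor=S: ✗
sensor=E: ✗
sensor=F: ✓ → 18
sensor=J: ✓ → 24
sensor=Q: ✗
sensor=P: ✓ → 3
sensor=G: ✗
sensor=R: ✗
sensor=K: ✗
sensor=B: ✗
sensor=L: ✓ → 20
sensor=Z: ✓ → 81
sensor=X: ✓ → 47
temp_sum = 74 + 18 + 24 + 3 + 20 + 81 + 47 = 267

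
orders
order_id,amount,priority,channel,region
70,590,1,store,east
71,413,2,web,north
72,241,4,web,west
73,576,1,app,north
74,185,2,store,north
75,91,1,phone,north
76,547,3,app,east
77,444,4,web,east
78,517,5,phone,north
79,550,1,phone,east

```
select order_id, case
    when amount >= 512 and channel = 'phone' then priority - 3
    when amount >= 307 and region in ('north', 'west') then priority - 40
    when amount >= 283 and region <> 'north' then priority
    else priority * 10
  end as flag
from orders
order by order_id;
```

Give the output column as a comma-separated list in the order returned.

order_id=70: amount >= 283 and region <> 'north' → 1
order_id=71: amount >= 307 and region in ('north', 'west') → -38
order_id=72: ELSE → 40
order_id=73: amount >= 307 and region in ('north', 'west') → -39
order_id=74: ELSE → 20
order_id=75: ELSE → 10
order_id=76: amount >= 283 and region <> 'north' → 3
order_id=77: amount >= 283 and region <> 'north' → 4
order_id=78: amount >= 512 and channel = 'phone' → 2
order_id=79: amount >= 512 and channel = 'phone' → -2

1, -38, 40, -39, 20, 10, 3, 4, 2, -2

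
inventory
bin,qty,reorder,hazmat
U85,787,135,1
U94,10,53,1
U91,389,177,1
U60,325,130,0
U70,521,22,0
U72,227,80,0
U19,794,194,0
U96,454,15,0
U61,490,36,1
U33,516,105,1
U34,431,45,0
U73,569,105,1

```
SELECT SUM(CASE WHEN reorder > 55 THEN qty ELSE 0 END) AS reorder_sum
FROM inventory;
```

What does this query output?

bin=U85: ✓ → 787
bin=U94: ✗
bin=U91: ✓ → 389
bin=U60: ✓ → 325
bin=U70: ✗
bin=U72: ✓ → 227
bin=U19: ✓ → 794
bin=U96: ✗
bin=U61: ✗
bin=U33: ✓ → 516
bin=U34: ✗
bin=U73: ✓ → 569
reorder_sum = 787 + 389 + 325 + 227 + 794 + 516 + 569 = 3607

3607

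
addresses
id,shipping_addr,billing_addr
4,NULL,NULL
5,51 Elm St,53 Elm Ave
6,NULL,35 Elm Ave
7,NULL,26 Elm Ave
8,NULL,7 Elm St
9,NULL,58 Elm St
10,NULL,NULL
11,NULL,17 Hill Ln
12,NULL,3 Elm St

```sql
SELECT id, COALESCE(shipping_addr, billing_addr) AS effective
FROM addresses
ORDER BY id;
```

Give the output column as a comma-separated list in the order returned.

NULL, 51 Elm St, 35 Elm Ave, 26 Elm Ave, 7 Elm St, 58 Elm St, NULL, 17 Hill Ln, 3 Elm St

id=4: shipping_addr=NULL, billing_addr=NULL (all NULL) → NULL
id=5: shipping_addr=51 Elm St → 51 Elm St
id=6: shipping_addr=NULL, billing_addr=35 Elm Ave → 35 Elm Ave
id=7: shipping_addr=NULL, billing_addr=26 Elm Ave → 26 Elm Ave
id=8: shipping_addr=NULL, billing_addr=7 Elm St → 7 Elm St
id=9: shipping_addr=NULL, billing_addr=58 Elm St → 58 Elm St
id=10: shipping_addr=NULL, billing_addr=NULL (all NULL) → NULL
id=11: shipping_addr=NULL, billing_addr=17 Hill Ln → 17 Hill Ln
id=12: shipping_addr=NULL, billing_addr=3 Elm St → 3 Elm St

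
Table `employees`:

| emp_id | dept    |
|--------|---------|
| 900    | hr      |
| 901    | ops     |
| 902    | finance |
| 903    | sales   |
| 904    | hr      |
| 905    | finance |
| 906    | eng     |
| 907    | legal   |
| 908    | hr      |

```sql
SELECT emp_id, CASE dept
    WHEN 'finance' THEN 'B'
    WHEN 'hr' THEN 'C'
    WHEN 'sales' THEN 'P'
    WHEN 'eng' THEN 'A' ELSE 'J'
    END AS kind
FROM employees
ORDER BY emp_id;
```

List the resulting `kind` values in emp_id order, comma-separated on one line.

emp_id=900: dept='hr' → C
emp_id=901: ELSE → J
emp_id=902: dept='finance' → B
emp_id=903: dept='sales' → P
emp_id=904: dept='hr' → C
emp_id=905: dept='finance' → B
emp_id=906: dept='eng' → A
emp_id=907: ELSE → J
emp_id=908: dept='hr' → C

C, J, B, P, C, B, A, J, C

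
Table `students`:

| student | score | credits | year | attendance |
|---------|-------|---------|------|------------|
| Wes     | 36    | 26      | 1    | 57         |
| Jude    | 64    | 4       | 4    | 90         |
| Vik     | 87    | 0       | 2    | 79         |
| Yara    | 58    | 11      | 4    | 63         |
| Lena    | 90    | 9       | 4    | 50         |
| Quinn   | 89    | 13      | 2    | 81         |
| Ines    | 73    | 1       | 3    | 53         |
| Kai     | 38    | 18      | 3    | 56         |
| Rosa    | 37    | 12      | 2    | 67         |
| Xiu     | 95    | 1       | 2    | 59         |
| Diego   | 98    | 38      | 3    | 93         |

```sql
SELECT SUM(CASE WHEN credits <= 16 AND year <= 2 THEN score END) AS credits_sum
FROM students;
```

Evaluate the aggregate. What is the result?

308

student=Wes: ✗
student=Jude: ✗
student=Vik: ✓ → 87
student=Yara: ✗
student=Lena: ✗
student=Quinn: ✓ → 89
student=Ines: ✗
student=Kai: ✗
student=Rosa: ✓ → 37
student=Xiu: ✓ → 95
student=Diego: ✗
credits_sum = 87 + 89 + 37 + 95 = 308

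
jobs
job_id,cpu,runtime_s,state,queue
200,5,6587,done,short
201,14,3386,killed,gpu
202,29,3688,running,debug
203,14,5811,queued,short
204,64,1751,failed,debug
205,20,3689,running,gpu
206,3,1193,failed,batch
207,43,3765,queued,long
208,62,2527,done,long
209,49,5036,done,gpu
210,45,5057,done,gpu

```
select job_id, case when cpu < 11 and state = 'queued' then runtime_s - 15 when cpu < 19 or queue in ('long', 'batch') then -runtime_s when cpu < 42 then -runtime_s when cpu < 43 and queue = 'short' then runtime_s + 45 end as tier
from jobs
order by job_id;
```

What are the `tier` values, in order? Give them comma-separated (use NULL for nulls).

job_id=200: cpu < 19 or queue in ('long', 'batch') → -6587
job_id=201: cpu < 19 or queue in ('long', 'batch') → -3386
job_id=202: cpu < 42 → -3688
job_id=203: cpu < 19 or queue in ('long', 'batch') → -5811
job_id=204: (no match → NULL) → NULL
job_id=205: cpu < 42 → -3689
job_id=206: cpu < 19 or queue in ('long', 'batch') → -1193
job_id=207: cpu < 19 or queue in ('long', 'batch') → -3765
job_id=208: cpu < 19 or queue in ('long', 'batch') → -2527
job_id=209: (no match → NULL) → NULL
job_id=210: (no match → NULL) → NULL

-6587, -3386, -3688, -5811, NULL, -3689, -1193, -3765, -2527, NULL, NULL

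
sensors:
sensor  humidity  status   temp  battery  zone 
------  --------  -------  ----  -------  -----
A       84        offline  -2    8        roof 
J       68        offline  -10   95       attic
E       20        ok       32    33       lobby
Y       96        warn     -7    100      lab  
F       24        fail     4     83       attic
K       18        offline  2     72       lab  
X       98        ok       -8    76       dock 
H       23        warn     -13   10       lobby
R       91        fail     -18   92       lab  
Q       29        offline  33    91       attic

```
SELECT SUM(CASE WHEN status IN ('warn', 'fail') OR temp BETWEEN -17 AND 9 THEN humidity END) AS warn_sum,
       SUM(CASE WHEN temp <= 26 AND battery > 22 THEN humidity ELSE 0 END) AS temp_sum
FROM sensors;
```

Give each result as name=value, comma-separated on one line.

[warn_sum: status IN ('warn', 'fail') OR temp BETWEEN -17 AND 9]
sensor=A: ✓ → 84
sensor=J: ✓ → 68
sensor=E: ✗
sensor=Y: ✓ → 96
sensor=F: ✓ → 24
sensor=K: ✓ → 18
sensor=X: ✓ → 98
sensor=H: ✓ → 23
sensor=R: ✓ → 91
sensor=Q: ✗
warn_sum = 84 + 68 + 96 + 24 + 18 + 98 + 23 + 91 = 502
—
[temp_sum: temp <= 26 AND battery > 22]
sensor=A: ✗
sensor=J: ✓ → 68
sensor=E: ✗
sensor=Y: ✓ → 96
sensor=F: ✓ → 24
sensor=K: ✓ → 18
sensor=X: ✓ → 98
sensor=H: ✗
sensor=R: ✓ → 91
sensor=Q: ✗
temp_sum = 68 + 96 + 24 + 18 + 98 + 91 = 395

warn_sum=502, temp_sum=395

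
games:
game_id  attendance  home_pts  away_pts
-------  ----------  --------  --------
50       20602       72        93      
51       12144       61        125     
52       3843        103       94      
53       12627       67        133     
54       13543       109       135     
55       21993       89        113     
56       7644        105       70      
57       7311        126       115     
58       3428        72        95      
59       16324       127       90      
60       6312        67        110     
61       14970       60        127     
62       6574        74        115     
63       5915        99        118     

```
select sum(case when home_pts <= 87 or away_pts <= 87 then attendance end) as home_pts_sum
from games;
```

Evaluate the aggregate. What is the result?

84301

game_id=50: ✓ → 20602
game_id=51: ✓ → 12144
game_id=52: ✗
game_id=53: ✓ → 12627
game_id=54: ✗
game_id=55: ✗
game_id=56: ✓ → 7644
game_id=57: ✗
game_id=58: ✓ → 3428
game_id=59: ✗
game_id=60: ✓ → 6312
game_id=61: ✓ → 14970
game_id=62: ✓ → 6574
game_id=63: ✗
home_pts_sum = 20602 + 12144 + 12627 + 7644 + 3428 + 6312 + 14970 + 6574 = 84301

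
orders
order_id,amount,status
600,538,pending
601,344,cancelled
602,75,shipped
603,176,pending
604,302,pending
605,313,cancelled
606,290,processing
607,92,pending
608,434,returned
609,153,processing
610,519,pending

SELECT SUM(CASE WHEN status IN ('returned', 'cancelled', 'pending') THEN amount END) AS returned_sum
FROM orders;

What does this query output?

2718

order_id=600: ✓ → 538
order_id=601: ✓ → 344
order_id=602: ✗
order_id=603: ✓ → 176
order_id=604: ✓ → 302
order_id=605: ✓ → 313
order_id=606: ✗
order_id=607: ✓ → 92
order_id=608: ✓ → 434
order_id=609: ✗
order_id=610: ✓ → 519
returned_sum = 538 + 344 + 176 + 302 + 313 + 92 + 434 + 519 = 2718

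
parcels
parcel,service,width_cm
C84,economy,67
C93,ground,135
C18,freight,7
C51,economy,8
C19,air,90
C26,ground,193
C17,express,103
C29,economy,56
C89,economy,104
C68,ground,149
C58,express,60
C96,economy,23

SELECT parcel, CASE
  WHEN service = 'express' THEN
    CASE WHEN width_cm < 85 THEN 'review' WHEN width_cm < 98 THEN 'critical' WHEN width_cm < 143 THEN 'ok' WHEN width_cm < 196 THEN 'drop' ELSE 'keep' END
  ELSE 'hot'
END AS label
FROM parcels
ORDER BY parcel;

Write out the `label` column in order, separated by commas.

ok, hot, hot, hot, hot, hot, review, hot, hot, hot, hot, hot

parcel=C17: service='express' → inner[width_cm < 143] → ok
parcel=C18: service='freight' → outer ELSE → hot
parcel=C19: service='air' → outer ELSE → hot
parcel=C26: service='ground' → outer ELSE → hot
parcel=C29: service='economy' → outer ELSE → hot
parcel=C51: service='economy' → outer ELSE → hot
parcel=C58: service='express' → inner[width_cm < 85] → review
parcel=C68: service='ground' → outer ELSE → hot
parcel=C84: service='economy' → outer ELSE → hot
parcel=C89: service='economy' → outer ELSE → hot
parcel=C93: service='ground' → outer ELSE → hot
parcel=C96: service='economy' → outer ELSE → hot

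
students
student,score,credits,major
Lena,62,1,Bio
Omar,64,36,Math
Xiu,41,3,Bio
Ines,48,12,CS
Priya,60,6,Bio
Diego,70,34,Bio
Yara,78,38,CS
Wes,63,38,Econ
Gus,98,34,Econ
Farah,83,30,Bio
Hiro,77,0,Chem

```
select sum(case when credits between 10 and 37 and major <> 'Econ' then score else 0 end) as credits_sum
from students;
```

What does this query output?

265

student=Lena: ✗
student=Omar: ✓ → 64
student=Xiu: ✗
student=Ines: ✓ → 48
student=Priya: ✗
student=Diego: ✓ → 70
student=Yara: ✗
student=Wes: ✗
student=Gus: ✗
student=Farah: ✓ → 83
student=Hiro: ✗
credits_sum = 64 + 48 + 70 + 83 = 265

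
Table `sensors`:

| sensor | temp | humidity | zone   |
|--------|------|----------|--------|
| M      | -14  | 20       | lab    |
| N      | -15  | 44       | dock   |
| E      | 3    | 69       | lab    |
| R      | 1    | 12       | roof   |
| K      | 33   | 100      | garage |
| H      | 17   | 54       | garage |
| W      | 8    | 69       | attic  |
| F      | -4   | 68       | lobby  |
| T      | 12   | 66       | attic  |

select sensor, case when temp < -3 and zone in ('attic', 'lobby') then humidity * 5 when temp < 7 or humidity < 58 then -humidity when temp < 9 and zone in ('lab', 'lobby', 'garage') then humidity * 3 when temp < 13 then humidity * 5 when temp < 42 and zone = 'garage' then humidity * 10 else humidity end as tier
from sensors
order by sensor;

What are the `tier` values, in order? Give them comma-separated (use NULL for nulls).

-69, 340, -54, 1000, -20, -44, -12, 330, 345

sensor=E: temp < 7 or humidity < 58 → -69
sensor=F: temp < -3 and zone in ('attic', 'lobby') → 340
sensor=H: temp < 7 or humidity < 58 → -54
sensor=K: temp < 42 and zone = 'garage' → 1000
sensor=M: temp < 7 or humidity < 58 → -20
sensor=N: temp < 7 or humidity < 58 → -44
sensor=R: temp < 7 or humidity < 58 → -12
sensor=T: temp < 13 → 330
sensor=W: temp < 13 → 345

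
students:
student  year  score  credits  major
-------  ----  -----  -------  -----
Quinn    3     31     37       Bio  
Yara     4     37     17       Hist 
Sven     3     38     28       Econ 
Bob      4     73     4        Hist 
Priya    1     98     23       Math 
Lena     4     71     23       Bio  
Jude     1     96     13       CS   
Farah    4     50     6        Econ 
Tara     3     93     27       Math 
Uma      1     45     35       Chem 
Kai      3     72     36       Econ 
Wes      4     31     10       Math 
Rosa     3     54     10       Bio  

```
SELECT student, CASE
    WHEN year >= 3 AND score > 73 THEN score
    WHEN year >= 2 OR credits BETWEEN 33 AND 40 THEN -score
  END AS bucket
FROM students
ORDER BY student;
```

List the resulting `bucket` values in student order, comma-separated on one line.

-73, -50, NULL, -72, -71, NULL, -31, -54, -38, 93, -45, -31, -37

student=Bob: year >= 2 OR credits BETWEEN 33 AND 40 → -73
student=Farah: year >= 2 OR credits BETWEEN 33 AND 40 → -50
student=Jude: (no match → NULL) → NULL
student=Kai: year >= 2 OR credits BETWEEN 33 AND 40 → -72
student=Lena: year >= 2 OR credits BETWEEN 33 AND 40 → -71
student=Priya: (no match → NULL) → NULL
student=Quinn: year >= 2 OR credits BETWEEN 33 AND 40 → -31
student=Rosa: year >= 2 OR credits BETWEEN 33 AND 40 → -54
student=Sven: year >= 2 OR credits BETWEEN 33 AND 40 → -38
student=Tara: year >= 3 AND score > 73 → 93
student=Uma: year >= 2 OR credits BETWEEN 33 AND 40 → -45
student=Wes: year >= 2 OR credits BETWEEN 33 AND 40 → -31
student=Yara: year >= 2 OR credits BETWEEN 33 AND 40 → -37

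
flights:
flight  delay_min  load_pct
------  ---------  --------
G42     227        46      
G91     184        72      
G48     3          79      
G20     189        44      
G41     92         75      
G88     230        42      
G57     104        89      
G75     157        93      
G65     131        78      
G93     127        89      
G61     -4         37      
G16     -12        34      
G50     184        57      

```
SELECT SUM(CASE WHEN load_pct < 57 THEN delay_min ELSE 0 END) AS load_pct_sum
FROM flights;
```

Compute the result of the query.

flight=G42: ✓ → 227
flight=G91: ✗
flight=G48: ✗
flight=G20: ✓ → 189
flight=G41: ✗
flight=G88: ✓ → 230
flight=G57: ✗
flight=G75: ✗
flight=G65: ✗
flight=G93: ✗
flight=G61: ✓ → -4
flight=G16: ✓ → -12
flight=G50: ✗
load_pct_sum = 227 + 189 + 230 + -4 + -12 = 630

630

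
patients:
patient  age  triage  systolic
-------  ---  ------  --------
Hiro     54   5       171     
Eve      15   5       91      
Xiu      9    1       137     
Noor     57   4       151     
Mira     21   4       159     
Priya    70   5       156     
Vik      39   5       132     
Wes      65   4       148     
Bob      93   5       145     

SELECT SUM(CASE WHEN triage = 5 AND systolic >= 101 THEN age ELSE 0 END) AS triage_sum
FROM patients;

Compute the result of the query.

256

patient=Hiro: ✓ → 54
patient=Eve: ✗
patient=Xiu: ✗
patient=Noor: ✗
patient=Mira: ✗
patient=Priya: ✓ → 70
patient=Vik: ✓ → 39
patient=Wes: ✗
patient=Bob: ✓ → 93
triage_sum = 54 + 70 + 39 + 93 = 256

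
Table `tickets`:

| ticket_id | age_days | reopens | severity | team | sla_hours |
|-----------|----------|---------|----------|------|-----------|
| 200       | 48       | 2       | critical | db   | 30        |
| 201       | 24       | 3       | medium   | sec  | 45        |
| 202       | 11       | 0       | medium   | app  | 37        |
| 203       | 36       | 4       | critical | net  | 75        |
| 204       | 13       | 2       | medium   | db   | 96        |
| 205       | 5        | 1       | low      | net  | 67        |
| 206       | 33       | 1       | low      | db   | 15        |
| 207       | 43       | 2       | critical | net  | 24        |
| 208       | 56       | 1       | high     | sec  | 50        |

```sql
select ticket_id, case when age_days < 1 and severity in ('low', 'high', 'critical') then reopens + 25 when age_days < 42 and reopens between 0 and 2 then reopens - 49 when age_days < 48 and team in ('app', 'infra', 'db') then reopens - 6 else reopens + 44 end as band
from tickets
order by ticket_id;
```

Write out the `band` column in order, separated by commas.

46, 47, -49, 48, -47, -48, -48, 46, 45

ticket_id=200: ELSE → 46
ticket_id=201: ELSE → 47
ticket_id=202: age_days < 42 and reopens between 0 and 2 → -49
ticket_id=203: ELSE → 48
ticket_id=204: age_days < 42 and reopens between 0 and 2 → -47
ticket_id=205: age_days < 42 and reopens between 0 and 2 → -48
ticket_id=206: age_days < 42 and reopens between 0 and 2 → -48
ticket_id=207: ELSE → 46
ticket_id=208: ELSE → 45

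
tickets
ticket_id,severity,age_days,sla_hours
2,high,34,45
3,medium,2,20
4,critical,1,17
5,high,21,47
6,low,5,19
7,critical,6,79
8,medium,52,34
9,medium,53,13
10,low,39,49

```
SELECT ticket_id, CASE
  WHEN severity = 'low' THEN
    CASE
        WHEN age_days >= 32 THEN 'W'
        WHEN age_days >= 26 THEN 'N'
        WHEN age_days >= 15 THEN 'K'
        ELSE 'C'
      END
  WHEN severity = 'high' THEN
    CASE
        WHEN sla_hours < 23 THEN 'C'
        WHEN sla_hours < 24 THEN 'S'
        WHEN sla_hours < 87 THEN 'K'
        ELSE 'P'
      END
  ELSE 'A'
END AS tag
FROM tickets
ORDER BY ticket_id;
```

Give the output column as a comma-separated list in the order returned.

K, A, A, K, C, A, A, A, W

ticket_id=2: severity='high' → inner[sla_hours < 87] → K
ticket_id=3: severity='medium' → outer ELSE → A
ticket_id=4: severity='critical' → outer ELSE → A
ticket_id=5: severity='high' → inner[sla_hours < 87] → K
ticket_id=6: severity='low' → inner[ELSE] → C
ticket_id=7: severity='critical' → outer ELSE → A
ticket_id=8: severity='medium' → outer ELSE → A
ticket_id=9: severity='medium' → outer ELSE → A
ticket_id=10: severity='low' → inner[age_days >= 32] → W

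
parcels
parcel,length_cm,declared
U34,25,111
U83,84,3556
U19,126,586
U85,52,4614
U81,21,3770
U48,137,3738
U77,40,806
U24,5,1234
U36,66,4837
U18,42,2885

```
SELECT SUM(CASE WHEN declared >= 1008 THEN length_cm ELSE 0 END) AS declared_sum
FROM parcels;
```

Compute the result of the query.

parcel=U34: ✗
parcel=U83: ✓ → 84
parcel=U19: ✗
parcel=U85: ✓ → 52
parcel=U81: ✓ → 21
parcel=U48: ✓ → 137
parcel=U77: ✗
parcel=U24: ✓ → 5
parcel=U36: ✓ → 66
parcel=U18: ✓ → 42
declared_sum = 84 + 52 + 21 + 137 + 5 + 66 + 42 = 407

407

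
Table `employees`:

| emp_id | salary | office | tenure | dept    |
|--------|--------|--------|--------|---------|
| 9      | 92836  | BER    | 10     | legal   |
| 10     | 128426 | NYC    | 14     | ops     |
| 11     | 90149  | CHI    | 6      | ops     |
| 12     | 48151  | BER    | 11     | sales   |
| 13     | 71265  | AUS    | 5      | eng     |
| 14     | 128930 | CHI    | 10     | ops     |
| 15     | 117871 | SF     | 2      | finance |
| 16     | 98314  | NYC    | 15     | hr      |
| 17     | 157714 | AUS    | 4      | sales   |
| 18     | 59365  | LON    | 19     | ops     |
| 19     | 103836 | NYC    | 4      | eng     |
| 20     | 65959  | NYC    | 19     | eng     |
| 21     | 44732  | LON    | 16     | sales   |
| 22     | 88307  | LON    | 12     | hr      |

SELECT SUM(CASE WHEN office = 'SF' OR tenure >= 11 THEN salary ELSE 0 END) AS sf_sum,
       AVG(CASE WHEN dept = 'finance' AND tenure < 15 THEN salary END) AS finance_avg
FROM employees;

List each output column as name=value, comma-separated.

[sf_sum: office = 'SF' OR tenure >= 11]
emp_id=9: ✗
emp_id=10: ✓ → 128426
emp_id=11: ✗
emp_id=12: ✓ → 48151
emp_id=13: ✗
emp_id=14: ✗
emp_id=15: ✓ → 117871
emp_id=16: ✓ → 98314
emp_id=17: ✗
emp_id=18: ✓ → 59365
emp_id=19: ✗
emp_id=20: ✓ → 65959
emp_id=21: ✓ → 44732
emp_id=22: ✓ → 88307
sf_sum = 128426 + 48151 + 117871 + 98314 + 59365 + 65959 + 44732 + 88307 = 651125
—
[finance_avg: dept = 'finance' AND tenure < 15]
emp_id=9: ✗
emp_id=10: ✗
emp_id=11: ✗
emp_id=12: ✗
emp_id=13: ✗
emp_id=14: ✗
emp_id=15: ✓ → 117871
emp_id=16: ✗
emp_id=17: ✗
emp_id=18: ✗
emp_id=19: ✗
emp_id=20: ✗
emp_id=21: ✗
emp_id=22: ✗
finance_avg = 117871

sf_sum=651125, finance_avg=117871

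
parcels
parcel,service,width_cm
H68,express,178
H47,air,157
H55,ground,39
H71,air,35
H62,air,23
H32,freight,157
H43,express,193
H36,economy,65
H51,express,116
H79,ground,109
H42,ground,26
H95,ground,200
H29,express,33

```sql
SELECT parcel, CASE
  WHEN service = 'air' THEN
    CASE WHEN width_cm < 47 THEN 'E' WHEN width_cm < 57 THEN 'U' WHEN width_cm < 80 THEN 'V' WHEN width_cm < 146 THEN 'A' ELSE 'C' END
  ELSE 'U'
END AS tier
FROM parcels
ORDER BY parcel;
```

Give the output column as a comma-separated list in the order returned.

parcel=H29: service='express' → outer ELSE → U
parcel=H32: service='freight' → outer ELSE → U
parcel=H36: service='economy' → outer ELSE → U
parcel=H42: service='ground' → outer ELSE → U
parcel=H43: service='express' → outer ELSE → U
parcel=H47: service='air' → inner[ELSE] → C
parcel=H51: service='express' → outer ELSE → U
parcel=H55: service='ground' → outer ELSE → U
parcel=H62: service='air' → inner[width_cm < 47] → E
parcel=H68: service='express' → outer ELSE → U
parcel=H71: service='air' → inner[width_cm < 47] → E
parcel=H79: service='ground' → outer ELSE → U
parcel=H95: service='ground' → outer ELSE → U

U, U, U, U, U, C, U, U, E, U, E, U, U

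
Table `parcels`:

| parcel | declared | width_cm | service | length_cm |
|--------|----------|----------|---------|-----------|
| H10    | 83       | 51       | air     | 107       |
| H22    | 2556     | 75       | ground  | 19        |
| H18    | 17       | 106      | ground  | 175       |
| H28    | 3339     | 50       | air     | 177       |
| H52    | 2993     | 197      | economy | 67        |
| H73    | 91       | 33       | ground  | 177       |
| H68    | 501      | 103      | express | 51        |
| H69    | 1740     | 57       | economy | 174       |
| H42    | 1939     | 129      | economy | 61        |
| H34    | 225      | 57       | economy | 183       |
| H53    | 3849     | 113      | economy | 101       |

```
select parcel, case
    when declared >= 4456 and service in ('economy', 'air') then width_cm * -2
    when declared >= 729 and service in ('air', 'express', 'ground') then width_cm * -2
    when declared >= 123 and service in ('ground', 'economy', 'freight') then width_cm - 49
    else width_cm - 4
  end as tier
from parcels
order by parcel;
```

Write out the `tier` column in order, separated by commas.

parcel=H10: ELSE → 47
parcel=H18: ELSE → 102
parcel=H22: declared >= 729 and service in ('air', 'express', 'ground') → -150
parcel=H28: declared >= 729 and service in ('air', 'express', 'ground') → -100
parcel=H34: declared >= 123 and service in ('ground', 'economy', 'freight') → 8
parcel=H42: declared >= 123 and service in ('ground', 'economy', 'freight') → 80
parcel=H52: declared >= 123 and service in ('ground', 'economy', 'freight') → 148
parcel=H53: declared >= 123 and service in ('ground', 'economy', 'freight') → 64
parcel=H68: ELSE → 99
parcel=H69: declared >= 123 and service in ('ground', 'economy', 'freight') → 8
parcel=H73: ELSE → 29

47, 102, -150, -100, 8, 80, 148, 64, 99, 8, 29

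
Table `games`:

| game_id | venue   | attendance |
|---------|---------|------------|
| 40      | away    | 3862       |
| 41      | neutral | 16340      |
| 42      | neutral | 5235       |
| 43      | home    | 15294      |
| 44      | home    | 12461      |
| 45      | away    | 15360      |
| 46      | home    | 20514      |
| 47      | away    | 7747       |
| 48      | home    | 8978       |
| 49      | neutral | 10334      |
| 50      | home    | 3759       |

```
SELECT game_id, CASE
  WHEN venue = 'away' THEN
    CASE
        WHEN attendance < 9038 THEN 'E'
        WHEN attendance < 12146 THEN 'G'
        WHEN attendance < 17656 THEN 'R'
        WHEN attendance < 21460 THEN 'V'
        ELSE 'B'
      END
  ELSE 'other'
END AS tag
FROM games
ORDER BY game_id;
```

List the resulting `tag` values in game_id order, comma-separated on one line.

game_id=40: venue='away' → inner[attendance < 9038] → E
game_id=41: venue='neutral' → outer ELSE → other
game_id=42: venue='neutral' → outer ELSE → other
game_id=43: venue='home' → outer ELSE → other
game_id=44: venue='home' → outer ELSE → other
game_id=45: venue='away' → inner[attendance < 17656] → R
game_id=46: venue='home' → outer ELSE → other
game_id=47: venue='away' → inner[attendance < 9038] → E
game_id=48: venue='home' → outer ELSE → other
game_id=49: venue='neutral' → outer ELSE → other
game_id=50: venue='home' → outer ELSE → other

E, other, other, other, other, R, other, E, other, other, other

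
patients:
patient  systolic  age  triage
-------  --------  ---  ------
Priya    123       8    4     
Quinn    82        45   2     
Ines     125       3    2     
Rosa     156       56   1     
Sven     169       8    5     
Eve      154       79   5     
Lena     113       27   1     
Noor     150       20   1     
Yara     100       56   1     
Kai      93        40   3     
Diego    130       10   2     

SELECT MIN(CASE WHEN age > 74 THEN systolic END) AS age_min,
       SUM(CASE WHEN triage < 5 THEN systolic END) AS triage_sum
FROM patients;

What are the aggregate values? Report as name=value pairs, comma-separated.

age_min=154, triage_sum=1072

[age_min: age > 74]
patient=Priya: ✗
patient=Quinn: ✗
patient=Ines: ✗
patient=Rosa: ✗
patient=Sven: ✗
patient=Eve: ✓ → 154
patient=Lena: ✗
patient=Noor: ✗
patient=Yara: ✗
patient=Kai: ✗
patient=Diego: ✗
age_min = MIN(154) = 154
—
[triage_sum: triage < 5]
patient=Priya: ✓ → 123
patient=Quinn: ✓ → 82
patient=Ines: ✓ → 125
patient=Rosa: ✓ → 156
patient=Sven: ✗
patient=Eve: ✗
patient=Lena: ✓ → 113
patient=Noor: ✓ → 150
patient=Yara: ✓ → 100
patient=Kai: ✓ → 93
patient=Diego: ✓ → 130
triage_sum = 123 + 82 + 125 + 156 + 113 + 150 + 100 + 93 + 130 = 1072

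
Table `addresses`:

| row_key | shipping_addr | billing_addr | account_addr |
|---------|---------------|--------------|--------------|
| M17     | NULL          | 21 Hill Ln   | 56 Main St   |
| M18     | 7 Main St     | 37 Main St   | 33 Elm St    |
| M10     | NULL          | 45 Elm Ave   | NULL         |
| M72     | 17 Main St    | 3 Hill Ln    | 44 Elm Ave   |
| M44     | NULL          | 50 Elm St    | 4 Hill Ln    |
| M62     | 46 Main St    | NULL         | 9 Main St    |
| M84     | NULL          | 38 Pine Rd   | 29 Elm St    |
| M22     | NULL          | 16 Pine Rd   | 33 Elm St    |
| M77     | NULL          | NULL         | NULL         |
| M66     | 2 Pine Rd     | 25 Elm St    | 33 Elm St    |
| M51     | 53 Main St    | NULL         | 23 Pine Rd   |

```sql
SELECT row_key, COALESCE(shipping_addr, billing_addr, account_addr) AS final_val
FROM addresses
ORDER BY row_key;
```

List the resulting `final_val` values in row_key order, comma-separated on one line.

45 Elm Ave, 21 Hill Ln, 7 Main St, 16 Pine Rd, 50 Elm St, 53 Main St, 46 Main St, 2 Pine Rd, 17 Main St, NULL, 38 Pine Rd

row_key=M10: shipping_addr=NULL, billing_addr=45 Elm Ave → 45 Elm Ave
row_key=M17: shipping_addr=NULL, billing_addr=21 Hill Ln → 21 Hill Ln
row_key=M18: shipping_addr=7 Main St → 7 Main St
row_key=M22: shipping_addr=NULL, billing_addr=16 Pine Rd → 16 Pine Rd
row_key=M44: shipping_addr=NULL, billing_addr=50 Elm St → 50 Elm St
row_key=M51: shipping_addr=53 Main St → 53 Main St
row_key=M62: shipping_addr=46 Main St → 46 Main St
row_key=M66: shipping_addr=2 Pine Rd → 2 Pine Rd
row_key=M72: shipping_addr=17 Main St → 17 Main St
row_key=M77: shipping_addr=NULL, billing_addr=NULL, account_addr=NULL (all NULL) → NULL
row_key=M84: shipping_addr=NULL, billing_addr=38 Pine Rd → 38 Pine Rd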